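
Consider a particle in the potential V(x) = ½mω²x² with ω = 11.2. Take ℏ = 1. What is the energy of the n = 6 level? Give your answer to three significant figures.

Using E_n = (n + ½)ℏω: E_6 = 6.5 × 11.2 = 72.80.

E = 72.8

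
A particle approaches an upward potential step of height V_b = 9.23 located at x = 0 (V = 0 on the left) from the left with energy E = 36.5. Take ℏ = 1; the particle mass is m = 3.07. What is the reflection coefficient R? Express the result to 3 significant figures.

R = 0.00529

The wavenumbers are k₁ = √(2mE)/ℏ = 14.97 on the left and k₂ = √(2m(E − V_b))/ℏ = 12.94 on the right.
Continuity of ψ and ψ′ at the step yields the reflection amplitude r = (k₁ − k₂)/(k₁ + k₂) = 0.07275; thus R = |r|² = 0.005293, T = 0.9947.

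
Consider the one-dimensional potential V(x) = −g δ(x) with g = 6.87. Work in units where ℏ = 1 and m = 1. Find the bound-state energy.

For x ≠ 0 the bound state is ψ ∝ e^{−κ|x|}; integrating the TISE across the delta gives the cusp condition 2κ = 2mg/ℏ², so κ = 6.870.
Then E = −ℏ²κ²/(2m) = −mg²/(2ℏ²) = -23.60.

E = -23.6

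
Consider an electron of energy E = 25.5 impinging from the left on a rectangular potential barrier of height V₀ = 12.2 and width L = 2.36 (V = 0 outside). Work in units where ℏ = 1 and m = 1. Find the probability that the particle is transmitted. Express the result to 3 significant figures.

Above the barrier the interior wavenumber is k₂ = √(2m(E − V₀))/ℏ = 5.158, giving phase k₂L = 12.17.
T = [1 + V₀² sin²(k₂L) / (4E(E − V₀))]⁻¹ = 1/1.016 = 0.984.

T = 0.984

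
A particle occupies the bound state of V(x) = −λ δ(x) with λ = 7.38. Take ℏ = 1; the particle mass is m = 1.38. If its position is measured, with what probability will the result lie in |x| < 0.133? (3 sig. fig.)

The normalised bound state is ψ = √κ e^{−κ|x|} with κ = mλ/ℏ² = 10.18.
P(|x| < d) = ∫_{−d}^{d} κ e^{−2κ|x|} dx = 1 − e^{−2κd} = 1 − e^{−2.709} = 0.9334.

P = 0.933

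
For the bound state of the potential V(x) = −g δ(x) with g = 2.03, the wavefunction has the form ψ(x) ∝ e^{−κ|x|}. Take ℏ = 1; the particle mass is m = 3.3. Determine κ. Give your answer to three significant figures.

Integrating the TISE across x = 0 gives the cusp condition ψ'(0⁺) − ψ'(0⁻) = −(2mg/ℏ²)ψ(0).
With ψ ∝ e^{−κ|x|} this yields −2κ = −2mg/ℏ², so κ = mg/ℏ² = 6.699.

κ = 6.70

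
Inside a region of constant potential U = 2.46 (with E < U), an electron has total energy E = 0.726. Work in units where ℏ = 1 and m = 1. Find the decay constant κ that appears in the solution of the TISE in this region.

κ = 1.86

Since E < U the TISE in this region is ψ'' = κ²ψ with κ = √(2m(U − E))/ℏ.
κ = √(2 × 1 × 1.734) = 1.862.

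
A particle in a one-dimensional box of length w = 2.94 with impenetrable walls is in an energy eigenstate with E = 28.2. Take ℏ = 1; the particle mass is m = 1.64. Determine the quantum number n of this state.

From E_n = n²π²ℏ²/(2mw²) invert to n = √(2mw²E)/(πℏ).
n = (2.94/π) × √(2 × 1.64 × 28.2) = 9.000 → n = 9.

n = 9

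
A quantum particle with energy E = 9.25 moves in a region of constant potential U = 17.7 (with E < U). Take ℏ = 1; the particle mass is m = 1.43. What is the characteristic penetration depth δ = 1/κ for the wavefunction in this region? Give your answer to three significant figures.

δ = 0.203

Since E < U the TISE in this region is ψ'' = κ²ψ with κ = √(2m(U − E))/ℏ.
κ = √(2 × 1.43 × 8.45) = 4.916. The penetration depth is δ = 1/κ = 0.203.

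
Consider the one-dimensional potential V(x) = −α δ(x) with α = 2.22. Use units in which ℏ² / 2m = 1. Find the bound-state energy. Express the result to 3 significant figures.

For x ≠ 0 the bound state is ψ ∝ e^{−κ|x|}; integrating the TISE across the delta gives the cusp condition 2κ = 2mα/ℏ², so κ = 1.110.
Then E = −ℏ²κ²/(2m) = −mα²/(2ℏ²) = -1.232.

E = -1.23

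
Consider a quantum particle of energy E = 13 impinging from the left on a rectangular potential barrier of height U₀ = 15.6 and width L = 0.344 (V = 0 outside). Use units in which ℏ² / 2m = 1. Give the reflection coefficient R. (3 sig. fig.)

R = 0.380

E < U₀: inside the barrier ψ ∝ e^{±κx} with κ = √(2m(U₀ − E))/ℏ = 1.612.
κL = 0.5547, sinh(κL) = 0.5836.
Matching ψ, ψ′ at both faces gives T = [1 + U₀² sinh²(κL) / (4E(U₀ − E))]⁻¹ = 1/1.613 = 0.620.
R = 1 − T = 0.380.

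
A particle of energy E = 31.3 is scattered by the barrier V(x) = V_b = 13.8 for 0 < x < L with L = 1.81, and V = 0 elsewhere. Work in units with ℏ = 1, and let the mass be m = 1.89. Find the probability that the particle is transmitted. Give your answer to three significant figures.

T = 0.943

E > V_b: inside the barrier k₂ = √(2m(E − V_b))/ℏ = 8.133, k₂L = 14.72.
T = [1 + V_b² sin²(k₂L) / (4E(E − V_b))]⁻¹ = 1/1.060 = 0.943.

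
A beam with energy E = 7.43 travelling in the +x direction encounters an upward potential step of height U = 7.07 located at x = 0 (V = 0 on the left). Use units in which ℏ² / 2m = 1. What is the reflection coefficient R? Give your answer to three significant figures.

R = 0.409

The wavenumbers are k₁ = √(2mE)/ℏ = 2.726 on the left and k₂ = √(2m(E − U))/ℏ = 0.6000 on the right.
Continuity of ψ and ψ′ at the step yields the reflection amplitude r = (k₁ − k₂)/(k₁ + k₂) = 0.6392; thus R = |r|² = 0.4086, T = 0.5914.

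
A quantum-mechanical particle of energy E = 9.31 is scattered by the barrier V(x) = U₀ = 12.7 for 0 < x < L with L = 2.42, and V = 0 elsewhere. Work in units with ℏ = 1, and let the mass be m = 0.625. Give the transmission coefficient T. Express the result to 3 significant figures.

E < U₀: inside the barrier ψ ∝ e^{±κx} with κ = √(2m(U₀ − E))/ℏ = 2.059.
κL = 4.982, sinh(κL) = 72.85.
Matching ψ, ψ′ at both faces gives T = [1 + U₀² sinh²(κL) / (4E(U₀ − E))]⁻¹ = 1/6782 = 0.000147.

T = 0.000147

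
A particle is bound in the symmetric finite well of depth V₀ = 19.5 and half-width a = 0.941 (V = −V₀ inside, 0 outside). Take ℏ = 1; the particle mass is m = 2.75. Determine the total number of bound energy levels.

N = 7

Define the well-strength parameter z₀ = (a/ℏ)√(2mV₀) = 0.941 × √(2·2.75·19.5) = 9.745.
A new bound state (alternating even/odd) appears each time z₀ passes a multiple of π/2, so N = ⌊2z₀/π⌋ + 1 = ⌊6.204⌋ + 1 = 7.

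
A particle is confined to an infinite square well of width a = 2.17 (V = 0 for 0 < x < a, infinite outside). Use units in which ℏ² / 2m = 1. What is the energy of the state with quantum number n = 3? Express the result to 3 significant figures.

E = 18.9

Requiring ψ(0) = ψ(a) = 0 quantises k = nπ/a, hence E_n = ℏ²k²/2m = n²π²ℏ²/(2ma²).
E_3 = 3² × π² / (2 × 0.5 × 2.17²) = 18.86.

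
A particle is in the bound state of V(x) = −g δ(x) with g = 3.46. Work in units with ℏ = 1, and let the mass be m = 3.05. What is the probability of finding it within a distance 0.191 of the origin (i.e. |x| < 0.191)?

The normalised bound state is ψ = √κ e^{−κ|x|} with κ = mg/ℏ² = 10.55.
P(|x| < d) = ∫_{−d}^{d} κ e^{−2κ|x|} dx = 1 − e^{−2κd} = 1 − e^{−4.031} = 0.9822.

P = 0.982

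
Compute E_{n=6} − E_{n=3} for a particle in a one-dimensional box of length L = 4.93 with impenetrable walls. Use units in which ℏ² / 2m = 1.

ΔE = 11.0

E_n = n²π²ℏ²/(2mL²), so ΔE = (6² − 3²) π²ℏ²/(2mL²).
ΔE = 27 × π² / (2 × 0.5 × 4.93²) = 10.96.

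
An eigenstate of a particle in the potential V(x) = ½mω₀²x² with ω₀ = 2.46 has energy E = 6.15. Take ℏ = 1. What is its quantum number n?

n = 2

E_n = ℏω₀(n + ½) ⇒ n = E/(ℏω₀) − ½ = 6.15/2.46 − 0.5 = 2.000 → n = 2.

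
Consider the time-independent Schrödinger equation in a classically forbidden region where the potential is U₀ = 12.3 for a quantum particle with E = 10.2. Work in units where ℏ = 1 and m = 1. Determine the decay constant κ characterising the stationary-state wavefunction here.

Since E < U₀ the TISE in this region is ψ'' = κ²ψ with κ = √(2m(U₀ − E))/ℏ.
κ = √(2 × 1 × 2.1) = 2.049.

κ = 2.05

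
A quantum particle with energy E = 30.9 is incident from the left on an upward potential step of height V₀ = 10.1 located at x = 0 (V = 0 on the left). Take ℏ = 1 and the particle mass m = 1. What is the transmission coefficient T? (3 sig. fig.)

On each side the TISE gives plane waves with k = √(2m(E − V))/ℏ: k₁ = √(2·1·30.9) = 7.861, k₂ = √(2·1·20.8) = 6.450.
Matching ψ and ψ′ at x = 0 gives r = (k₁ − k₂)/(k₁ + k₂), so R = r² = 0.009728 and T = 1 − R = 0.9903.

T = 0.990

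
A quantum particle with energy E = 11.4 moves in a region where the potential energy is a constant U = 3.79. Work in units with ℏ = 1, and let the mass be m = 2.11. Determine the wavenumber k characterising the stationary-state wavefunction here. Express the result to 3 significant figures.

k = 5.67

With E > U the solution is oscillatory, ψ ∝ e^{±ikx} with k = √(2m(E − U))/ℏ.
k = √(2 × 2.11 × 7.61) = 5.667.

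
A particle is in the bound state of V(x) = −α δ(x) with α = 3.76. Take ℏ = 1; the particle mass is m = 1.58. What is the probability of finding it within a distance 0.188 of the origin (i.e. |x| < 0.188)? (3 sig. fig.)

The normalised bound state is ψ = √κ e^{−κ|x|} with κ = mα/ℏ² = 5.941.
P(|x| < d) = ∫_{−d}^{d} κ e^{−2κ|x|} dx = 1 − e^{−2κd} = 1 − e^{−2.234} = 0.8929.

P = 0.893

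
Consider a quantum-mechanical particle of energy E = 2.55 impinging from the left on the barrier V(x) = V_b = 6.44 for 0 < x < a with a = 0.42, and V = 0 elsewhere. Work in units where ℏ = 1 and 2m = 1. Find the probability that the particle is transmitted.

T = 0.527

E < V_b: inside the barrier ψ ∝ e^{±κx} with κ = √(2m(V_b − E))/ℏ = 1.972.
κa = 0.8284, sinh(κa) = 0.9264.
The exact tunnelling result is T⁻¹ = 1 + V_b² sinh²(κa) / [4E(V_b − E)] = 1.897, so T = 0.527.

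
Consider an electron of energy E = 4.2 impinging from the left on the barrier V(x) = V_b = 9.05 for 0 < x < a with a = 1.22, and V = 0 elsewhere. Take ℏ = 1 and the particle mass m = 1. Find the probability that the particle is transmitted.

T = 0.00199

Since E < V_b the interior solution is evanescent with decay constant κ = √(2m(V_b − E))/ℏ = 3.114.
κa = 3.800, sinh(κa) = 22.33.
The exact tunnelling result is T⁻¹ = 1 + V_b² sinh²(κa) / [4E(V_b − E)] = 502.3, so T = 0.00199.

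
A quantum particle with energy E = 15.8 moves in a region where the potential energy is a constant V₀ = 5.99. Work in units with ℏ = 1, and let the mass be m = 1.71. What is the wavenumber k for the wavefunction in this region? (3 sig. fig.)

With E > V₀ the solution is oscillatory, ψ ∝ e^{±ikx} with k = √(2m(E − V₀))/ℏ.
k = √(2 × 1.71 × 9.81) = 5.792.

k = 5.79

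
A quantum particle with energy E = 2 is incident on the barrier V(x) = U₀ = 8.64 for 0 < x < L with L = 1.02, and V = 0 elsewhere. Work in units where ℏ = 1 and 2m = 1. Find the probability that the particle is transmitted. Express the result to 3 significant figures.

T = 0.0148

E < U₀: inside the barrier ψ ∝ e^{±κx} with κ = √(2m(U₀ − E))/ℏ = 2.577.
κL = 2.628, sinh(κL) = 6.889.
Matching ψ, ψ′ at both faces gives T = [1 + U₀² sinh²(κL) / (4E(U₀ − E))]⁻¹ = 1/67.70 = 0.0148.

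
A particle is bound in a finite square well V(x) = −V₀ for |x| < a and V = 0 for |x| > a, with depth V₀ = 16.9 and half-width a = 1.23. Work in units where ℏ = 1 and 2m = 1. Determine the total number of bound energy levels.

The dimensionless depth is z₀ = a√(2mV₀)/ℏ = 1.23 × √(16.90) = 5.056.
A new bound state (alternating even/odd) appears each time z₀ passes a multiple of π/2, so N = ⌊2z₀/π⌋ + 1 = ⌊3.219⌋ + 1 = 4.

N = 4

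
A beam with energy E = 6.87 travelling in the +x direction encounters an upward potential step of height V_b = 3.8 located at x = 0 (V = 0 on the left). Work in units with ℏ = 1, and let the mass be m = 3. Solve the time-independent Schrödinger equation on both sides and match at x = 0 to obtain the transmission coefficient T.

The wavenumbers are k₁ = √(2mE)/ℏ = 6.420 on the left and k₂ = √(2m(E − V_b))/ℏ = 4.292 on the right.
Matching ψ and ψ′ at x = 0 gives r = (k₁ − k₂)/(k₁ + k₂), so R = r² = 0.03948 and T = 1 − R = 0.9605.

T = 0.961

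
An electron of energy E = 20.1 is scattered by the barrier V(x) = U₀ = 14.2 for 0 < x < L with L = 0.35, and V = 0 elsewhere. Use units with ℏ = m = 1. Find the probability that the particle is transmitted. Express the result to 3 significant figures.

T = 0.730

E > U₀: inside the barrier k₂ = √(2m(E − U₀))/ℏ = 3.435, k₂L = 1.202.
T = [1 + U₀² sin²(k₂L) / (4E(E − U₀))]⁻¹ = 1/1.370 = 0.730.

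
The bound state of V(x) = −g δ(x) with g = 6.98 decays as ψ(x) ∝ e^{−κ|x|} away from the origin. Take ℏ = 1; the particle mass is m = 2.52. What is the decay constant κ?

Integrating the TISE across x = 0 gives the cusp condition ψ'(0⁺) − ψ'(0⁻) = −(2mg/ℏ²)ψ(0).
With ψ ∝ e^{−κ|x|} this yields −2κ = −2mg/ℏ², so κ = mg/ℏ² = 17.59.

κ = 17.6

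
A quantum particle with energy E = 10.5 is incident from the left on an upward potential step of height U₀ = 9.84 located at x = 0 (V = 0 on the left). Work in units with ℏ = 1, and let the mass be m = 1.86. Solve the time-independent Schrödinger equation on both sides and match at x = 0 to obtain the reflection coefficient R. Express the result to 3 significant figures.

R = 0.359

On each side the TISE gives plane waves with k = √(2m(E − V))/ℏ: k₁ = √(2·1.86·10.5) = 6.250, k₂ = √(2·1.86·0.66) = 1.567.
Continuity of ψ and ψ′ at the step yields the reflection amplitude r = (k₁ − k₂)/(k₁ + k₂) = 0.5991; thus R = |r|² = 0.3589, T = 0.6411.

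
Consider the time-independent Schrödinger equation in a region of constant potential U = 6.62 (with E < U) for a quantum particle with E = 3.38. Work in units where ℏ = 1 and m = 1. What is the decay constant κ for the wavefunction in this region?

Since E < U the TISE in this region is ψ'' = κ²ψ with κ = √(2m(U − E))/ℏ.
κ = √(2 × 1 × 3.24) = 2.546.

κ = 2.55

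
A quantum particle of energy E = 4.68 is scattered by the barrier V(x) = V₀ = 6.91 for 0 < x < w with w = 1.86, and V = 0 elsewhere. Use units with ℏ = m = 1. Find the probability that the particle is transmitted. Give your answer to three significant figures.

T = 0.00135

E < V₀: inside the barrier ψ ∝ e^{±κx} with κ = √(2m(V₀ − E))/ℏ = 2.112.
κw = 3.928, sinh(κw) = 25.39.
Matching ψ, ψ′ at both faces gives T = [1 + V₀² sinh²(κw) / (4E(V₀ − E))]⁻¹ = 1/738.6 = 0.00135.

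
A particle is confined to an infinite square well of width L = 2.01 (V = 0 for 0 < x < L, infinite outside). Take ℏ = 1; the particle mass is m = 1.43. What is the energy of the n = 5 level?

The infinite-well eigenfunctions ψ_n = √(2/L) sin(nπx/L) vanish at both walls, giving E_n = n²π²ℏ²/(2mL²).
E_5 = 5² × π² / (2 × 1.43 × 2.01²) = 21.35.

E = 21.4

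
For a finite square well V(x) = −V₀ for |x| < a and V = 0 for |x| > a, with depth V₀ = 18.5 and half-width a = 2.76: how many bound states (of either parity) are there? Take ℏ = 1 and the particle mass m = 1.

The dimensionless depth is z₀ = a√(2mV₀)/ℏ = 2.76 × √(37.00) = 16.79.
The even/odd transcendental equations gain one root per π/2 in z₀, giving N = 1 + ⌊2z₀/π⌋ = 1 + ⌊10.69⌋ = 11.

N = 11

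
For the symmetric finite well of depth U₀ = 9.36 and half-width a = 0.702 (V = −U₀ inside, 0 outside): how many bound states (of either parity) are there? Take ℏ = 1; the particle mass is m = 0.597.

Define the well-strength parameter z₀ = (a/ℏ)√(2mU₀) = 0.702 × √(2·0.597·9.36) = 2.347.
A new bound state (alternating even/odd) appears each time z₀ passes a multiple of π/2, so N = ⌊2z₀/π⌋ + 1 = ⌊1.494⌋ + 1 = 2.

N = 2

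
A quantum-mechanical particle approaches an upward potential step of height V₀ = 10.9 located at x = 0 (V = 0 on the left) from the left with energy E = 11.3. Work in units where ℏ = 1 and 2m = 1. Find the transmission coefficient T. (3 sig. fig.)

On each side the TISE gives plane waves with k = √(2m(E − V))/ℏ: k₁ = √(2·½·11.3) = 3.362, k₂ = √(2·½·0.4) = 0.6325.
Continuity of ψ and ψ′ at the step yields the reflection amplitude r = (k₁ − k₂)/(k₁ + k₂) = 0.6833; thus R = |r|² = 0.4669, T = 0.5331.

T = 0.533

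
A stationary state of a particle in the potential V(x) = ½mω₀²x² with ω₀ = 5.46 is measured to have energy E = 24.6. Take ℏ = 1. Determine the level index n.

Invert E_n = (n + ½)ℏω₀: n = E/ℏω₀ − ½ = 4.005, so n = 4.

n = 4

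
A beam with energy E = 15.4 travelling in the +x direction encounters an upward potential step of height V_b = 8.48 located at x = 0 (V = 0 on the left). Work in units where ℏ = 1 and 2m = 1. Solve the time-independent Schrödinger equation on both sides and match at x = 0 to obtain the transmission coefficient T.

T = 0.961

On each side the TISE gives plane waves with k = √(2m(E − V))/ℏ: k₁ = √(2·½·15.4) = 3.924, k₂ = √(2·½·6.92) = 2.631.
Matching ψ and ψ′ at x = 0 gives r = (k₁ − k₂)/(k₁ + k₂), so R = r² = 0.03895 and T = 1 − R = 0.9610.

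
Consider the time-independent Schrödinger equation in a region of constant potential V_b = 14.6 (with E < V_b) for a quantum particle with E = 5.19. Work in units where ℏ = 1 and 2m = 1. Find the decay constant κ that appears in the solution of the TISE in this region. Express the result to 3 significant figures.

Since E < V_b the TISE in this region is ψ'' = κ²ψ with κ = √(2m(V_b − E))/ℏ.
κ = √(2 × 0.5 × 9.41) = 3.068.

κ = 3.07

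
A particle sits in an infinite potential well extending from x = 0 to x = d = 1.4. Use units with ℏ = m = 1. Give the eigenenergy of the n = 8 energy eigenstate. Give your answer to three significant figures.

Requiring ψ(0) = ψ(d) = 0 quantises k = nπ/d, hence E_n = ℏ²k²/2m = n²π²ℏ²/(2md²).
E_8 = 8² × π² / (2 × 1 × 1.4²) = 161.1.

E = 161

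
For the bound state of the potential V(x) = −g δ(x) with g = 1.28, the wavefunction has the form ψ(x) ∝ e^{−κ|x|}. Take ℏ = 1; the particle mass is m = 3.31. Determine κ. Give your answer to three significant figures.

Integrating the TISE across x = 0 gives the cusp condition ψ'(0⁺) − ψ'(0⁻) = −(2mg/ℏ²)ψ(0).
With ψ ∝ e^{−κ|x|} this yields −2κ = −2mg/ℏ², so κ = mg/ℏ² = 4.237.

κ = 4.24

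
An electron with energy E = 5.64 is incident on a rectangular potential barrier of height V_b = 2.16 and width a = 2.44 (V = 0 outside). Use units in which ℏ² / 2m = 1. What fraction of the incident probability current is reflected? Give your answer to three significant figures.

E > V_b: inside the barrier k₂ = √(2m(E − V_b))/ℏ = 1.865, k₂a = 4.552.
T = [1 + V_b² sin²(k₂a) / (4E(E − V_b))]⁻¹ = 1/1.058 = 0.945.
R = 1 − T = 0.0547.

R = 0.0547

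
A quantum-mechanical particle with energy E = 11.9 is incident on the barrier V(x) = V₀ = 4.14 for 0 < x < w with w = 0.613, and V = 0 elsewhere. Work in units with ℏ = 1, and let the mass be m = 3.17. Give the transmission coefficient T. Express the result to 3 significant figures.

T = 0.963

Above the barrier the interior wavenumber is k₂ = √(2m(E − V₀))/ℏ = 7.014, giving phase k₂w = 4.300.
Matching at both interfaces gives T⁻¹ = 1 + V₀² sin²(k₂w) / [4E(E − V₀)] = 1.039, hence T = 0.963.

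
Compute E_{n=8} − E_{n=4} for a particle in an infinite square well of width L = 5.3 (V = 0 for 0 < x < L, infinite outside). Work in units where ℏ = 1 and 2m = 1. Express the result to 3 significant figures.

E_n = n²π²ℏ²/(2mL²), so ΔE = (8² − 4²) π²ℏ²/(2mL²).
ΔE = 48 × π² / (2 × 0.5 × 5.3²) = 16.87.

ΔE = 16.9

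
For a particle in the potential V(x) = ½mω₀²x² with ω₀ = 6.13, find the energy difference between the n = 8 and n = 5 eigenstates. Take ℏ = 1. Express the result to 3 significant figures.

ΔE = 18.4

E_n = ℏω₀(n + ½), so ΔE = (8 − 5) ℏω₀ = 3 × 6.13 = 18.39.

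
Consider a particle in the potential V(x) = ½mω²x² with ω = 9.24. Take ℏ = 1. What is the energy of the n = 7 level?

E = 69.3

The oscillator eigenvalues are E_n = ℏω(n + ½), so E_7 = 9.24 × 7.5 = 69.30.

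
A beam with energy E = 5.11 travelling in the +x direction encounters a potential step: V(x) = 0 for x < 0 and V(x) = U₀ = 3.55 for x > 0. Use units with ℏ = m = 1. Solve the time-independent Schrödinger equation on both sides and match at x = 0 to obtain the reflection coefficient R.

On each side the TISE gives plane waves with k = √(2m(E − V))/ℏ: k₁ = √(2·1·5.11) = 3.197, k₂ = √(2·1·1.56) = 1.766.
Continuity of ψ and ψ′ at the step yields the reflection amplitude r = (k₁ − k₂)/(k₁ + k₂) = 0.2882; thus R = |r|² = 0.08307, T = 0.9169.

R = 0.0831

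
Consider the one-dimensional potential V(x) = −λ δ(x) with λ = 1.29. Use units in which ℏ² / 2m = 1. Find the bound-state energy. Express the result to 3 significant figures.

The bound state is ψ(x) = √κ e^{−κ|x|}. The derivative jump ψ'(0⁺) − ψ'(0⁻) = −(2mλ/ℏ²)ψ(0) fixes κ = mλ/ℏ² = 0.6450.
Then E = −ℏ²κ²/(2m) = −mλ²/(2ℏ²) = -0.4160.

E = -0.416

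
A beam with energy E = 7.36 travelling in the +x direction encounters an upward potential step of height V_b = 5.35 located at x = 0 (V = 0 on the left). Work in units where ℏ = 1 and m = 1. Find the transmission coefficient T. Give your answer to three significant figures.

T = 0.902

The wavenumbers are k₁ = √(2mE)/ℏ = 3.837 on the left and k₂ = √(2m(E − V_b))/ℏ = 2.005 on the right.
Matching ψ and ψ′ at x = 0 gives r = (k₁ − k₂)/(k₁ + k₂), so R = r² = 0.09832 and T = 1 − R = 0.9017.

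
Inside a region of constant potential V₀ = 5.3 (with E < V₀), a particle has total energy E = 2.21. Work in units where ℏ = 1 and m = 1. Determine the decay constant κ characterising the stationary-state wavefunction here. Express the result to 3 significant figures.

κ = 2.49

Since E < V₀ the TISE in this region is ψ'' = κ²ψ with κ = √(2m(V₀ − E))/ℏ.
κ = √(2 × 1 × 3.09) = 2.486.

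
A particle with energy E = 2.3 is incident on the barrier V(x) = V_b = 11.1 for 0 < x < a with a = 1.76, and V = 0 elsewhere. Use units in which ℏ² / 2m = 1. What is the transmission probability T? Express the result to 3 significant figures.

T = 0.0000767

Since E < V_b the interior solution is evanescent with decay constant κ = √(2m(V_b − E))/ℏ = 2.966.
κa = 5.221, sinh(κa) = 92.56.
The exact tunnelling result is T⁻¹ = 1 + V_b² sinh²(κa) / [4E(V_b − E)] = 13040, so T = 0.0000767.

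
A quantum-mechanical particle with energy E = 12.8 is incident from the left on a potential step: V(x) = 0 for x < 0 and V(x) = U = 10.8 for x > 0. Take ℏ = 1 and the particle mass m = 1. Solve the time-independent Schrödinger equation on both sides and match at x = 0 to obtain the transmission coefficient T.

T = 0.812

On each side the TISE gives plane waves with k = √(2m(E − V))/ℏ: k₁ = √(2·1·12.8) = 5.060, k₂ = √(2·1·2) = 2.000.
Matching ψ and ψ′ at x = 0 gives r = (k₁ − k₂)/(k₁ + k₂), so R = r² = 0.1878 and T = 1 − R = 0.8122.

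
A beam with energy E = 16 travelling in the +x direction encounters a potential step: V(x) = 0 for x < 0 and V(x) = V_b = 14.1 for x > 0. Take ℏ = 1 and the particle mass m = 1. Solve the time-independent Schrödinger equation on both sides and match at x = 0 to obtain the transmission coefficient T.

On each side the TISE gives plane waves with k = √(2m(E − V))/ℏ: k₁ = √(2·1·16) = 5.657, k₂ = √(2·1·1.9) = 1.949.
Continuity of ψ and ψ′ at the step yields the reflection amplitude r = (k₁ − k₂)/(k₁ + k₂) = 0.4874; thus R = |r|² = 0.2376, T = 0.7624.

T = 0.762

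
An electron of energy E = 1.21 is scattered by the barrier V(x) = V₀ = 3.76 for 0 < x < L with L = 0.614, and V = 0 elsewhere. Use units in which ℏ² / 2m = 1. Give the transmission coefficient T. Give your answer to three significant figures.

T = 0.400

Since E < V₀ the interior solution is evanescent with decay constant κ = √(2m(V₀ − E))/ℏ = 1.597.
κL = 0.9805, sinh(κL) = 1.145.
Matching ψ, ψ′ at both faces gives T = [1 + V₀² sinh²(κL) / (4E(V₀ − E))]⁻¹ = 1/2.503 = 0.400.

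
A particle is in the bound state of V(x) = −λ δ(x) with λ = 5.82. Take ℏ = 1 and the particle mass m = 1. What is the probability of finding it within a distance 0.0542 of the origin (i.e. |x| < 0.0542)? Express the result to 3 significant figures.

P = 0.468

The normalised bound state is ψ = √κ e^{−κ|x|} with κ = mλ/ℏ² = 5.820.
P(|x| < d) = ∫_{−d}^{d} κ e^{−2κ|x|} dx = 1 − e^{−2κd} = 1 − e^{−0.6309} = 0.4679.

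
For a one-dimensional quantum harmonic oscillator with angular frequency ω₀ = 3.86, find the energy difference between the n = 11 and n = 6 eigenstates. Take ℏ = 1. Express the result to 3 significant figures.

ΔE = 19.3

E_n = ℏω₀(n + ½), so ΔE = (11 − 6) ℏω₀ = 5 × 3.86 = 19.30.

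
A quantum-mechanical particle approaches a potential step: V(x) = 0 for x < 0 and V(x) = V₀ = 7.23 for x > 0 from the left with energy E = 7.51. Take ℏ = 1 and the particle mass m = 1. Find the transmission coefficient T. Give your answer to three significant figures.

T = 0.543

The wavenumbers are k₁ = √(2mE)/ℏ = 3.876 on the left and k₂ = √(2m(E − V₀))/ℏ = 0.7483 on the right.
Matching ψ and ψ′ at x = 0 gives r = (k₁ − k₂)/(k₁ + k₂), so R = r² = 0.4574 and T = 1 − R = 0.5426.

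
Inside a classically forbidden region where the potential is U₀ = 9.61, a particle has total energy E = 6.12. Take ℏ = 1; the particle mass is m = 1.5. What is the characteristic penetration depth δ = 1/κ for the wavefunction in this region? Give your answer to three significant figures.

Since E < U₀ the TISE in this region is ψ'' = κ²ψ with κ = √(2m(U₀ − E))/ℏ.
κ = √(2 × 1.5 × 3.49) = 3.236. The penetration depth is δ = 1/κ = 0.309.

δ = 0.309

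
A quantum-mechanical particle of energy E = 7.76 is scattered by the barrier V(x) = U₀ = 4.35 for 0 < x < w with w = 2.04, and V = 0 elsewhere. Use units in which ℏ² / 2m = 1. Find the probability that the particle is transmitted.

Above the barrier the interior wavenumber is k₂ = √(2m(E − U₀))/ℏ = 1.847, giving phase k₂w = 3.767.
T = [1 + U₀² sin²(k₂w) / (4E(E − U₀))]⁻¹ = 1/1.061 = 0.942.

T = 0.942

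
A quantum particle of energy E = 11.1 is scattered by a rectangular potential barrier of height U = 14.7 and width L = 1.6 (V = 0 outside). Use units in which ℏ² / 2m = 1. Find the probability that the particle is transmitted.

T = 0.00681

Since E < U the interior solution is evanescent with decay constant κ = √(2m(U − E))/ℏ = 1.897.
κL = 3.036, sinh(κL) = 10.38.
Matching ψ, ψ′ at both faces gives T = [1 + U² sinh²(κL) / (4E(U − E))]⁻¹ = 1/146.8 = 0.00681.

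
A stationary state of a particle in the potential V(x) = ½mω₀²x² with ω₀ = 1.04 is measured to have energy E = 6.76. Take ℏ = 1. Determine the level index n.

E_n = ℏω₀(n + ½) ⇒ n = E/(ℏω₀) − ½ = 6.76/1.04 − 0.5 = 6.000 → n = 6.

n = 6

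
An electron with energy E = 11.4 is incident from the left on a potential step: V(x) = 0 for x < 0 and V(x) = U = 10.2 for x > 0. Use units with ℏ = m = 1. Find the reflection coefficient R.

On each side the TISE gives plane waves with k = √(2m(E − V))/ℏ: k₁ = √(2·1·11.4) = 4.775, k₂ = √(2·1·1.2) = 1.549.
Continuity of ψ and ψ′ at the step yields the reflection amplitude r = (k₁ − k₂)/(k₁ + k₂) = 0.5101; thus R = |r|² = 0.2602, T = 0.7398.

R = 0.260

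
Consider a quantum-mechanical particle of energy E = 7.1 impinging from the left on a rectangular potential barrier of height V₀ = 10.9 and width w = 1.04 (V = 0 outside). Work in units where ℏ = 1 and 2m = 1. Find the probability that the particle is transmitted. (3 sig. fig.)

E < V₀: inside the barrier ψ ∝ e^{±κx} with κ = √(2m(V₀ − E))/ℏ = 1.949.
κw = 2.027, sinh(κw) = 3.731.
The exact tunnelling result is T⁻¹ = 1 + V₀² sinh²(κw) / [4E(V₀ − E)] = 16.33, so T = 0.0613.

T = 0.0613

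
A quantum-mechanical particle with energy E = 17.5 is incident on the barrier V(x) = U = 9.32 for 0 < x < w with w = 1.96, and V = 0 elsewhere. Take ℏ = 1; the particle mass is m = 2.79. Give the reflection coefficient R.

E > U: inside the barrier k₂ = √(2m(E − U))/ℏ = 6.756, k₂w = 13.24.
T = [1 + U² sin²(k₂w) / (4E(E − U))]⁻¹ = 1/1.059 = 0.944.
R = 1 − T = 0.0560.

R = 0.0560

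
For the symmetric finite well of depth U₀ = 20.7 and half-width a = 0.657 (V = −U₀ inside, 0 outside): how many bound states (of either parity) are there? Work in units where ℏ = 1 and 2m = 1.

N = 2

Define the well-strength parameter z₀ = (a/ℏ)√(2mU₀) = 0.657 × √(2·0.5·20.7) = 2.989.
The even/odd transcendental equations gain one root per π/2 in z₀, giving N = 1 + ⌊2z₀/π⌋ = 1 + ⌊1.903⌋ = 2.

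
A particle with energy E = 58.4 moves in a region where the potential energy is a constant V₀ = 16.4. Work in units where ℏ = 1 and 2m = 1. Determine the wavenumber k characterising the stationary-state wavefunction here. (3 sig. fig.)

With E > V₀ the solution is oscillatory, ψ ∝ e^{±ikx} with k = √(2m(E − V₀))/ℏ.
k = √(2 × 0.5 × 42) = 6.481.

k = 6.48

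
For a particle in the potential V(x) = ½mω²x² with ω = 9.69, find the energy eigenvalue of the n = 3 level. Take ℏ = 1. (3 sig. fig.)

E = 33.9

Using E_n = (n + ½)ℏω: E_3 = 3.5 × 9.69 = 33.92.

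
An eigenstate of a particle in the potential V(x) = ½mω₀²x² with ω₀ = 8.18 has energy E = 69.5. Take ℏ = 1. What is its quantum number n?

Invert E_n = (n + ½)ℏω₀: n = E/ℏω₀ − ½ = 7.996, so n = 8.

n = 8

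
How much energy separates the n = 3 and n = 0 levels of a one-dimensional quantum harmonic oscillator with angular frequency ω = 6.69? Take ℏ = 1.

ΔE = 20.1

E_n = ℏω(n + ½), so ΔE = (3 − 0) ℏω = 3 × 6.69 = 20.07.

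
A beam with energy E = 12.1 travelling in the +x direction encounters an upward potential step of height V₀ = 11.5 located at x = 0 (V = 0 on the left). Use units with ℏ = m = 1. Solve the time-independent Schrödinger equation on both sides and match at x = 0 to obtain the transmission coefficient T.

On each side the TISE gives plane waves with k = √(2m(E − V))/ℏ: k₁ = √(2·1·12.1) = 4.919, k₂ = √(2·1·0.6) = 1.095.
Continuity of ψ and ψ′ at the step yields the reflection amplitude r = (k₁ − k₂)/(k₁ + k₂) = 0.6357; thus R = |r|² = 0.4042, T = 0.5958.

T = 0.596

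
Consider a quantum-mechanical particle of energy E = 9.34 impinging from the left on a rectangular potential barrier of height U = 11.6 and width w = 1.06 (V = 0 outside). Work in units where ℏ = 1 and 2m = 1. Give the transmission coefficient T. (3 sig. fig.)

Since E < U the interior solution is evanescent with decay constant κ = √(2m(U − E))/ℏ = 1.503.
κw = 1.594, sinh(κw) = 2.359.
Matching ψ, ψ′ at both faces gives T = [1 + U² sinh²(κw) / (4E(U − E))]⁻¹ = 1/9.868 = 0.101.

T = 0.101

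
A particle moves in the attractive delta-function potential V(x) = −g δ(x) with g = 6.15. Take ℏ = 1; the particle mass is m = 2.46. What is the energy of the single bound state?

E = -46.5

For x ≠ 0 the bound state is ψ ∝ e^{−κ|x|}; integrating the TISE across the delta gives the cusp condition 2κ = 2mg/ℏ², so κ = 15.13.
Then E = −ℏ²κ²/(2m) = −mg²/(2ℏ²) = -46.52.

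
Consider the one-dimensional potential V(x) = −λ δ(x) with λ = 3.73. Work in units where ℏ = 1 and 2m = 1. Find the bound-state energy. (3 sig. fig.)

For x ≠ 0 the bound state is ψ ∝ e^{−κ|x|}; integrating the TISE across the delta gives the cusp condition 2κ = 2mλ/ℏ², so κ = 1.865.
Then E = −ℏ²κ²/(2m) = −mλ²/(2ℏ²) = -3.478.

E = -3.48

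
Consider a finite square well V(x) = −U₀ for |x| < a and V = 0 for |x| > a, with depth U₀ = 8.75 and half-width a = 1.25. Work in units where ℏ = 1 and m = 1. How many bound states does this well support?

N = 4

The dimensionless depth is z₀ = a√(2mU₀)/ℏ = 1.25 × √(17.50) = 5.229.
The even/odd transcendental equations gain one root per π/2 in z₀, giving N = 1 + ⌊2z₀/π⌋ = 1 + ⌊3.329⌋ = 4.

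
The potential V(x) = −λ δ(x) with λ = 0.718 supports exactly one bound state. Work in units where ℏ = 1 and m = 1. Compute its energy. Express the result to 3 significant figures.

E = -0.258

The bound state is ψ(x) = √κ e^{−κ|x|}. The derivative jump ψ'(0⁺) − ψ'(0⁻) = −(2mλ/ℏ²)ψ(0) fixes κ = mλ/ℏ² = 0.7180.
Then E = −ℏ²κ²/(2m) = −mλ²/(2ℏ²) = -0.2578.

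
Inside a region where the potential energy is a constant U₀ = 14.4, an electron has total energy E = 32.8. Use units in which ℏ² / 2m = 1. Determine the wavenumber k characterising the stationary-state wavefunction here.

With E > U₀ the solution is oscillatory, ψ ∝ e^{±ikx} with k = √(2m(E − U₀))/ℏ.
k = √(2 × 0.5 × 18.4) = 4.290.

k = 4.29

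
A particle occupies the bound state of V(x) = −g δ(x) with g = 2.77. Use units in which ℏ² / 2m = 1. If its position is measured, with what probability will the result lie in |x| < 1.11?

P = 0.954

The normalised bound state is ψ = √κ e^{−κ|x|} with κ = mg/ℏ² = 1.385.
P(|x| < d) = ∫_{−d}^{d} κ e^{−2κ|x|} dx = 1 − e^{−2κd} = 1 − e^{−3.075} = 0.9538.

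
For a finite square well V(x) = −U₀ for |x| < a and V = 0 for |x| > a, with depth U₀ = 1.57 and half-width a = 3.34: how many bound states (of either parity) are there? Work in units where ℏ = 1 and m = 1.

N = 4

The dimensionless depth is z₀ = a√(2mU₀)/ℏ = 3.34 × √(3.140) = 5.918.
The even/odd transcendental equations gain one root per π/2 in z₀, giving N = 1 + ⌊2z₀/π⌋ = 1 + ⌊3.768⌋ = 4.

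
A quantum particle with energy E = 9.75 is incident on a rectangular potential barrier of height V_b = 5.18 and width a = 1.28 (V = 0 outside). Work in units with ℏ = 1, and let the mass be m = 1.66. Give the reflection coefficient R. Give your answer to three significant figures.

R = 0.122

E > V_b: inside the barrier k₂ = √(2m(E − V_b))/ℏ = 3.895, k₂a = 4.986.
Matching at both interfaces gives T⁻¹ = 1 + V_b² sin²(k₂a) / [4E(E − V_b)] = 1.140, hence T = 0.878.
R = 1 − T = 0.122.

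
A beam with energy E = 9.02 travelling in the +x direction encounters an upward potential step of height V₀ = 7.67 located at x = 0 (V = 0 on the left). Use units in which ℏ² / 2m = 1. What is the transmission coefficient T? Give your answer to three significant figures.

T = 0.805

On each side the TISE gives plane waves with k = √(2m(E − V))/ℏ: k₁ = √(2·½·9.02) = 3.003, k₂ = √(2·½·1.35) = 1.162.
Continuity of ψ and ψ′ at the step yields the reflection amplitude r = (k₁ − k₂)/(k₁ + k₂) = 0.4421; thus R = |r|² = 0.1955, T = 0.8045.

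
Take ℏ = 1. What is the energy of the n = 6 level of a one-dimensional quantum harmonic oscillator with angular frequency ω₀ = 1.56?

E = 10.1

The oscillator eigenvalues are E_n = ℏω₀(n + ½), so E_6 = 1.56 × 6.5 = 10.14.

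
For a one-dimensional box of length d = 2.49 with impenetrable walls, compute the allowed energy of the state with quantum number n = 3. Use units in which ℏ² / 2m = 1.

E = 14.3

Requiring ψ(0) = ψ(d) = 0 quantises k = nπ/d, hence E_n = ℏ²k²/2m = n²π²ℏ²/(2md²).
E_3 = 3² × π² / (2 × 0.5 × 2.49²) = 14.33.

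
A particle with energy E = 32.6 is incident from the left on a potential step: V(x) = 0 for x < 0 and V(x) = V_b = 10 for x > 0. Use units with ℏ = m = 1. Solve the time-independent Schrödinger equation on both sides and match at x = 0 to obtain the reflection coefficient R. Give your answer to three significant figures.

The wavenumbers are k₁ = √(2mE)/ℏ = 8.075 on the left and k₂ = √(2m(E − V_b))/ℏ = 6.723 on the right.
Continuity of ψ and ψ′ at the step yields the reflection amplitude r = (k₁ − k₂)/(k₁ + k₂) = 0.09134; thus R = |r|² = 0.008342, T = 0.9917.

R = 0.00834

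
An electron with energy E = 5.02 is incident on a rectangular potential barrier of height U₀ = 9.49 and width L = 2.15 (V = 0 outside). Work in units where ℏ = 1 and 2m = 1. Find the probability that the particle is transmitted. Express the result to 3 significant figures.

Since E < U₀ the interior solution is evanescent with decay constant κ = √(2m(U₀ − E))/ℏ = 2.114.
κL = 4.546, sinh(κL) = 47.10.
The exact tunnelling result is T⁻¹ = 1 + U₀² sinh²(κL) / [4E(U₀ − E)] = 2227, so T = 0.000449.

T = 0.000449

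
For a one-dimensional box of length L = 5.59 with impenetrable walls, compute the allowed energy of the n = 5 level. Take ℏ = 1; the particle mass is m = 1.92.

Requiring ψ(0) = ψ(L) = 0 quantises k = nπ/L, hence E_n = ℏ²k²/2m = n²π²ℏ²/(2mL²).
E_5 = 5² × π² / (2 × 1.92 × 5.59²) = 2.056.

E = 2.06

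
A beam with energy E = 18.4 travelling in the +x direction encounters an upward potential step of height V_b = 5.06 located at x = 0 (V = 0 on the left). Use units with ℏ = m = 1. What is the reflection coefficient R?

The wavenumbers are k₁ = √(2mE)/ℏ = 6.066 on the left and k₂ = √(2m(E − V_b))/ℏ = 5.165 on the right.
Matching ψ and ψ′ at x = 0 gives r = (k₁ − k₂)/(k₁ + k₂), so R = r² = 0.006436 and T = 1 − R = 0.9936.

R = 0.00644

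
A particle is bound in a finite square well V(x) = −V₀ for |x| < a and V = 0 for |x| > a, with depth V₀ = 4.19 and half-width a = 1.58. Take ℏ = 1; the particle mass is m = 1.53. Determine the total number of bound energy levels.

The dimensionless depth is z₀ = a√(2mV₀)/ℏ = 1.58 × √(12.82) = 5.658.
A new bound state (alternating even/odd) appears each time z₀ passes a multiple of π/2, so N = ⌊2z₀/π⌋ + 1 = ⌊3.602⌋ + 1 = 4.

N = 4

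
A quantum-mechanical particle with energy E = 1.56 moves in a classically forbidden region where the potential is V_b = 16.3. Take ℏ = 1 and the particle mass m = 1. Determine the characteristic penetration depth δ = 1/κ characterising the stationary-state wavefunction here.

Since E < V_b the TISE in this region is ψ'' = κ²ψ with κ = √(2m(V_b − E))/ℏ.
κ = √(2 × 1 × 14.74) = 5.430. The penetration depth is δ = 1/κ = 0.184.

δ = 0.184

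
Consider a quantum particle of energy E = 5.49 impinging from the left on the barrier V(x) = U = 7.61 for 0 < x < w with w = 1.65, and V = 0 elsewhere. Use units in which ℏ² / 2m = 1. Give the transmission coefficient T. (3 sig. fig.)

T = 0.0261

E < U: inside the barrier ψ ∝ e^{±κx} with κ = √(2m(U − E))/ℏ = 1.456.
κw = 2.402, sinh(κw) = 5.480.
Matching ψ, ψ′ at both faces gives T = [1 + U² sinh²(κw) / (4E(U − E))]⁻¹ = 1/38.35 = 0.0261.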